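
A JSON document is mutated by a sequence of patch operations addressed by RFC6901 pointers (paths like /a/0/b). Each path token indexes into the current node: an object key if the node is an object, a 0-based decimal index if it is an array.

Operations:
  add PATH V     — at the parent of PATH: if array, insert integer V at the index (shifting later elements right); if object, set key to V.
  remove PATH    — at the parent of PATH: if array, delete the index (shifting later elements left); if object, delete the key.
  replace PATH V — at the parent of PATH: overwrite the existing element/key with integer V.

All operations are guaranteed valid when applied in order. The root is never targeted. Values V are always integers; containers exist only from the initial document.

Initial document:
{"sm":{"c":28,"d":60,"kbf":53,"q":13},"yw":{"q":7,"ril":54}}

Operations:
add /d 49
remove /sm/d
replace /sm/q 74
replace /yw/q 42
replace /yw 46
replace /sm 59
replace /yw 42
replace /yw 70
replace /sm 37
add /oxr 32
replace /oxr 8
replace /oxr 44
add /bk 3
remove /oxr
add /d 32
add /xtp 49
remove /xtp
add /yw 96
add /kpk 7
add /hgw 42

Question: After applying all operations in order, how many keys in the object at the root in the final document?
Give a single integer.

After op 1 (add /d 49): {"d":49,"sm":{"c":28,"d":60,"kbf":53,"q":13},"yw":{"q":7,"ril":54}}
After op 2 (remove /sm/d): {"d":49,"sm":{"c":28,"kbf":53,"q":13},"yw":{"q":7,"ril":54}}
After op 3 (replace /sm/q 74): {"d":49,"sm":{"c":28,"kbf":53,"q":74},"yw":{"q":7,"ril":54}}
After op 4 (replace /yw/q 42): {"d":49,"sm":{"c":28,"kbf":53,"q":74},"yw":{"q":42,"ril":54}}
After op 5 (replace /yw 46): {"d":49,"sm":{"c":28,"kbf":53,"q":74},"yw":46}
After op 6 (replace /sm 59): {"d":49,"sm":59,"yw":46}
After op 7 (replace /yw 42): {"d":49,"sm":59,"yw":42}
After op 8 (replace /yw 70): {"d":49,"sm":59,"yw":70}
After op 9 (replace /sm 37): {"d":49,"sm":37,"yw":70}
After op 10 (add /oxr 32): {"d":49,"oxr":32,"sm":37,"yw":70}
After op 11 (replace /oxr 8): {"d":49,"oxr":8,"sm":37,"yw":70}
After op 12 (replace /oxr 44): {"d":49,"oxr":44,"sm":37,"yw":70}
After op 13 (add /bk 3): {"bk":3,"d":49,"oxr":44,"sm":37,"yw":70}
After op 14 (remove /oxr): {"bk":3,"d":49,"sm":37,"yw":70}
After op 15 (add /d 32): {"bk":3,"d":32,"sm":37,"yw":70}
After op 16 (add /xtp 49): {"bk":3,"d":32,"sm":37,"xtp":49,"yw":70}
After op 17 (remove /xtp): {"bk":3,"d":32,"sm":37,"yw":70}
After op 18 (add /yw 96): {"bk":3,"d":32,"sm":37,"yw":96}
After op 19 (add /kpk 7): {"bk":3,"d":32,"kpk":7,"sm":37,"yw":96}
After op 20 (add /hgw 42): {"bk":3,"d":32,"hgw":42,"kpk":7,"sm":37,"yw":96}
Size at the root: 6

Answer: 6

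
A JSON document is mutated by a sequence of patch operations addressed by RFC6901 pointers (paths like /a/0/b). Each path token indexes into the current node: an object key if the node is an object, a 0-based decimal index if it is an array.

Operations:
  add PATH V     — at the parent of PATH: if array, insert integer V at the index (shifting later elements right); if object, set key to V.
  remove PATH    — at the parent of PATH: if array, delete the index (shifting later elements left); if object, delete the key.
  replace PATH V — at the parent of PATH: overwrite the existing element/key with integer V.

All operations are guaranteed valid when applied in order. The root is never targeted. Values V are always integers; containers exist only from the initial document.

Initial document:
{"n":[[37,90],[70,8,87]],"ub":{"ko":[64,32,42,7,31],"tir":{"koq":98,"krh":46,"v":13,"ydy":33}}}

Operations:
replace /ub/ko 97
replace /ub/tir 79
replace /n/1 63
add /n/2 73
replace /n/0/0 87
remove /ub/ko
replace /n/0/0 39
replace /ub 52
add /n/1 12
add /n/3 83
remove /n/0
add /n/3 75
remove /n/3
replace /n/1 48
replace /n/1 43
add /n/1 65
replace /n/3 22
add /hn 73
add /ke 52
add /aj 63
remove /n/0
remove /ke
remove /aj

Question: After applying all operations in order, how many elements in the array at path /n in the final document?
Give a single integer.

After op 1 (replace /ub/ko 97): {"n":[[37,90],[70,8,87]],"ub":{"ko":97,"tir":{"koq":98,"krh":46,"v":13,"ydy":33}}}
After op 2 (replace /ub/tir 79): {"n":[[37,90],[70,8,87]],"ub":{"ko":97,"tir":79}}
After op 3 (replace /n/1 63): {"n":[[37,90],63],"ub":{"ko":97,"tir":79}}
After op 4 (add /n/2 73): {"n":[[37,90],63,73],"ub":{"ko":97,"tir":79}}
After op 5 (replace /n/0/0 87): {"n":[[87,90],63,73],"ub":{"ko":97,"tir":79}}
After op 6 (remove /ub/ko): {"n":[[87,90],63,73],"ub":{"tir":79}}
After op 7 (replace /n/0/0 39): {"n":[[39,90],63,73],"ub":{"tir":79}}
After op 8 (replace /ub 52): {"n":[[39,90],63,73],"ub":52}
After op 9 (add /n/1 12): {"n":[[39,90],12,63,73],"ub":52}
After op 10 (add /n/3 83): {"n":[[39,90],12,63,83,73],"ub":52}
After op 11 (remove /n/0): {"n":[12,63,83,73],"ub":52}
After op 12 (add /n/3 75): {"n":[12,63,83,75,73],"ub":52}
After op 13 (remove /n/3): {"n":[12,63,83,73],"ub":52}
After op 14 (replace /n/1 48): {"n":[12,48,83,73],"ub":52}
After op 15 (replace /n/1 43): {"n":[12,43,83,73],"ub":52}
After op 16 (add /n/1 65): {"n":[12,65,43,83,73],"ub":52}
After op 17 (replace /n/3 22): {"n":[12,65,43,22,73],"ub":52}
After op 18 (add /hn 73): {"hn":73,"n":[12,65,43,22,73],"ub":52}
After op 19 (add /ke 52): {"hn":73,"ke":52,"n":[12,65,43,22,73],"ub":52}
After op 20 (add /aj 63): {"aj":63,"hn":73,"ke":52,"n":[12,65,43,22,73],"ub":52}
After op 21 (remove /n/0): {"aj":63,"hn":73,"ke":52,"n":[65,43,22,73],"ub":52}
After op 22 (remove /ke): {"aj":63,"hn":73,"n":[65,43,22,73],"ub":52}
After op 23 (remove /aj): {"hn":73,"n":[65,43,22,73],"ub":52}
Size at path /n: 4

Answer: 4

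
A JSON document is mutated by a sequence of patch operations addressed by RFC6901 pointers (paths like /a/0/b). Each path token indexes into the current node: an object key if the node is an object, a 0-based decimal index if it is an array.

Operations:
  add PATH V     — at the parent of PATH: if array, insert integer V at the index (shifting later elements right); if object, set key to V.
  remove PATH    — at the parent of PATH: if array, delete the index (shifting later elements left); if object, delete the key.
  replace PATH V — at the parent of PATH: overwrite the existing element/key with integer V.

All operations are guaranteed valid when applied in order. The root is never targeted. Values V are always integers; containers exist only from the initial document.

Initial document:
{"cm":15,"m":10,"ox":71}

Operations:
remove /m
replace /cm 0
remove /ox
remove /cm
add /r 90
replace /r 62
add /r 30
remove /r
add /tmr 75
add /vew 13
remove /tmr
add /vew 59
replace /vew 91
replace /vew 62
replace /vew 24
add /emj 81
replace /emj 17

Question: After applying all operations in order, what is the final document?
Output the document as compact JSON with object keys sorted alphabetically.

Answer: {"emj":17,"vew":24}

Derivation:
After op 1 (remove /m): {"cm":15,"ox":71}
After op 2 (replace /cm 0): {"cm":0,"ox":71}
After op 3 (remove /ox): {"cm":0}
After op 4 (remove /cm): {}
After op 5 (add /r 90): {"r":90}
After op 6 (replace /r 62): {"r":62}
After op 7 (add /r 30): {"r":30}
After op 8 (remove /r): {}
After op 9 (add /tmr 75): {"tmr":75}
After op 10 (add /vew 13): {"tmr":75,"vew":13}
After op 11 (remove /tmr): {"vew":13}
After op 12 (add /vew 59): {"vew":59}
After op 13 (replace /vew 91): {"vew":91}
After op 14 (replace /vew 62): {"vew":62}
After op 15 (replace /vew 24): {"vew":24}
After op 16 (add /emj 81): {"emj":81,"vew":24}
After op 17 (replace /emj 17): {"emj":17,"vew":24}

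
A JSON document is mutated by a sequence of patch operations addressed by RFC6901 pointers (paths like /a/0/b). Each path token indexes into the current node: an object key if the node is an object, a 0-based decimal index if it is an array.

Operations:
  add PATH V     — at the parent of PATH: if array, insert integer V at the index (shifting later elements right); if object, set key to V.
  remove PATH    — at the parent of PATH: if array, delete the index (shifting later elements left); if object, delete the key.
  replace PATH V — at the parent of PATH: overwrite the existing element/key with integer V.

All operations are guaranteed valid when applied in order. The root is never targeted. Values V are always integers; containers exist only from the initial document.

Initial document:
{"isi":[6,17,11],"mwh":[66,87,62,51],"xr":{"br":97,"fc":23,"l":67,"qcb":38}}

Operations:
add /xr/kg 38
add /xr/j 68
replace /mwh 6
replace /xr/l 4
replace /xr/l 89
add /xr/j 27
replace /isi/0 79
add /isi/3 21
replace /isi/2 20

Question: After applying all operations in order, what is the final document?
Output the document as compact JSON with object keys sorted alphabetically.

After op 1 (add /xr/kg 38): {"isi":[6,17,11],"mwh":[66,87,62,51],"xr":{"br":97,"fc":23,"kg":38,"l":67,"qcb":38}}
After op 2 (add /xr/j 68): {"isi":[6,17,11],"mwh":[66,87,62,51],"xr":{"br":97,"fc":23,"j":68,"kg":38,"l":67,"qcb":38}}
After op 3 (replace /mwh 6): {"isi":[6,17,11],"mwh":6,"xr":{"br":97,"fc":23,"j":68,"kg":38,"l":67,"qcb":38}}
After op 4 (replace /xr/l 4): {"isi":[6,17,11],"mwh":6,"xr":{"br":97,"fc":23,"j":68,"kg":38,"l":4,"qcb":38}}
After op 5 (replace /xr/l 89): {"isi":[6,17,11],"mwh":6,"xr":{"br":97,"fc":23,"j":68,"kg":38,"l":89,"qcb":38}}
After op 6 (add /xr/j 27): {"isi":[6,17,11],"mwh":6,"xr":{"br":97,"fc":23,"j":27,"kg":38,"l":89,"qcb":38}}
After op 7 (replace /isi/0 79): {"isi":[79,17,11],"mwh":6,"xr":{"br":97,"fc":23,"j":27,"kg":38,"l":89,"qcb":38}}
After op 8 (add /isi/3 21): {"isi":[79,17,11,21],"mwh":6,"xr":{"br":97,"fc":23,"j":27,"kg":38,"l":89,"qcb":38}}
After op 9 (replace /isi/2 20): {"isi":[79,17,20,21],"mwh":6,"xr":{"br":97,"fc":23,"j":27,"kg":38,"l":89,"qcb":38}}

Answer: {"isi":[79,17,20,21],"mwh":6,"xr":{"br":97,"fc":23,"j":27,"kg":38,"l":89,"qcb":38}}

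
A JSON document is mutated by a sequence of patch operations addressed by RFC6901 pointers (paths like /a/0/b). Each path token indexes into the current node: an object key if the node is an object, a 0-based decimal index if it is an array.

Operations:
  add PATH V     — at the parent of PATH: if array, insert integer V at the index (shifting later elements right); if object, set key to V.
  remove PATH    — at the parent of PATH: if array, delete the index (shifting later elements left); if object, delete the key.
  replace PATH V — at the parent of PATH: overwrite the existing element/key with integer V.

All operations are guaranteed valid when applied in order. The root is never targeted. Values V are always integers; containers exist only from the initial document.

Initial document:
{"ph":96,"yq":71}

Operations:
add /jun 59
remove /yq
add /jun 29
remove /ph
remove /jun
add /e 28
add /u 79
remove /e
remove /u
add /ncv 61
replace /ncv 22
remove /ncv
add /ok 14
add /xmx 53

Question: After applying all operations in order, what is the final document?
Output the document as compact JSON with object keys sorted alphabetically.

Answer: {"ok":14,"xmx":53}

Derivation:
After op 1 (add /jun 59): {"jun":59,"ph":96,"yq":71}
After op 2 (remove /yq): {"jun":59,"ph":96}
After op 3 (add /jun 29): {"jun":29,"ph":96}
After op 4 (remove /ph): {"jun":29}
After op 5 (remove /jun): {}
After op 6 (add /e 28): {"e":28}
After op 7 (add /u 79): {"e":28,"u":79}
After op 8 (remove /e): {"u":79}
After op 9 (remove /u): {}
After op 10 (add /ncv 61): {"ncv":61}
After op 11 (replace /ncv 22): {"ncv":22}
After op 12 (remove /ncv): {}
After op 13 (add /ok 14): {"ok":14}
After op 14 (add /xmx 53): {"ok":14,"xmx":53}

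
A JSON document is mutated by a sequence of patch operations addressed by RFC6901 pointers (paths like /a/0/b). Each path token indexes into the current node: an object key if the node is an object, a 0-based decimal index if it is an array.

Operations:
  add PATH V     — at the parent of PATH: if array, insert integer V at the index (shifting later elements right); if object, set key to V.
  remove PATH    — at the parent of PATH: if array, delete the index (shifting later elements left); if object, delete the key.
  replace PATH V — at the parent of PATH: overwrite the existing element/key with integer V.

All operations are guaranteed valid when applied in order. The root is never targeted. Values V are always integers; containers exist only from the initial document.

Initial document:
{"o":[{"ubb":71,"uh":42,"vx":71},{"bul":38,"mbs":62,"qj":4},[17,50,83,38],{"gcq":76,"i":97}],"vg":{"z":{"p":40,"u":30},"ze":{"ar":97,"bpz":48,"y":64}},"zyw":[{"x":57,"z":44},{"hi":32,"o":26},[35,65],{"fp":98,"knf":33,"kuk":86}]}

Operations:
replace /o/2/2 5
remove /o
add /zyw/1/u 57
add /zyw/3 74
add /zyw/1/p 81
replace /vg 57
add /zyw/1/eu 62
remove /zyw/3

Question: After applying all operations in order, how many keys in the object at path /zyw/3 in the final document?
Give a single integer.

Answer: 3

Derivation:
After op 1 (replace /o/2/2 5): {"o":[{"ubb":71,"uh":42,"vx":71},{"bul":38,"mbs":62,"qj":4},[17,50,5,38],{"gcq":76,"i":97}],"vg":{"z":{"p":40,"u":30},"ze":{"ar":97,"bpz":48,"y":64}},"zyw":[{"x":57,"z":44},{"hi":32,"o":26},[35,65],{"fp":98,"knf":33,"kuk":86}]}
After op 2 (remove /o): {"vg":{"z":{"p":40,"u":30},"ze":{"ar":97,"bpz":48,"y":64}},"zyw":[{"x":57,"z":44},{"hi":32,"o":26},[35,65],{"fp":98,"knf":33,"kuk":86}]}
After op 3 (add /zyw/1/u 57): {"vg":{"z":{"p":40,"u":30},"ze":{"ar":97,"bpz":48,"y":64}},"zyw":[{"x":57,"z":44},{"hi":32,"o":26,"u":57},[35,65],{"fp":98,"knf":33,"kuk":86}]}
After op 4 (add /zyw/3 74): {"vg":{"z":{"p":40,"u":30},"ze":{"ar":97,"bpz":48,"y":64}},"zyw":[{"x":57,"z":44},{"hi":32,"o":26,"u":57},[35,65],74,{"fp":98,"knf":33,"kuk":86}]}
After op 5 (add /zyw/1/p 81): {"vg":{"z":{"p":40,"u":30},"ze":{"ar":97,"bpz":48,"y":64}},"zyw":[{"x":57,"z":44},{"hi":32,"o":26,"p":81,"u":57},[35,65],74,{"fp":98,"knf":33,"kuk":86}]}
After op 6 (replace /vg 57): {"vg":57,"zyw":[{"x":57,"z":44},{"hi":32,"o":26,"p":81,"u":57},[35,65],74,{"fp":98,"knf":33,"kuk":86}]}
After op 7 (add /zyw/1/eu 62): {"vg":57,"zyw":[{"x":57,"z":44},{"eu":62,"hi":32,"o":26,"p":81,"u":57},[35,65],74,{"fp":98,"knf":33,"kuk":86}]}
After op 8 (remove /zyw/3): {"vg":57,"zyw":[{"x":57,"z":44},{"eu":62,"hi":32,"o":26,"p":81,"u":57},[35,65],{"fp":98,"knf":33,"kuk":86}]}
Size at path /zyw/3: 3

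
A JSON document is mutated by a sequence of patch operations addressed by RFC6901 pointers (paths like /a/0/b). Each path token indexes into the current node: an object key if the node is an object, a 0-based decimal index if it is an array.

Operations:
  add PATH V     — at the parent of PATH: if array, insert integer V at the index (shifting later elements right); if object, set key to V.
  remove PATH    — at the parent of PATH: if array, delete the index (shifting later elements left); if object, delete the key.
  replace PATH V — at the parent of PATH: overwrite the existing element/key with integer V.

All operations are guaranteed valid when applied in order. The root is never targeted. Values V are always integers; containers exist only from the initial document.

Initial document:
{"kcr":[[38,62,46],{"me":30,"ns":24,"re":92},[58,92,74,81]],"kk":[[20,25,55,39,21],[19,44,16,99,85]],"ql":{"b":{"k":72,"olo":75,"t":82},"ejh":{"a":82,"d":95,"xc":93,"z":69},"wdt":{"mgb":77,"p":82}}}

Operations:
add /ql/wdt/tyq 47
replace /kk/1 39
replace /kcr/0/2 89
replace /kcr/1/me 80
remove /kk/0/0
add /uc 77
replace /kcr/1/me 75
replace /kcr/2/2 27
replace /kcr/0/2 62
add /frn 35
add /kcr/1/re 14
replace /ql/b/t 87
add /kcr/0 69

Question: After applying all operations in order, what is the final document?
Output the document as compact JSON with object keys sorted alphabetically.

After op 1 (add /ql/wdt/tyq 47): {"kcr":[[38,62,46],{"me":30,"ns":24,"re":92},[58,92,74,81]],"kk":[[20,25,55,39,21],[19,44,16,99,85]],"ql":{"b":{"k":72,"olo":75,"t":82},"ejh":{"a":82,"d":95,"xc":93,"z":69},"wdt":{"mgb":77,"p":82,"tyq":47}}}
After op 2 (replace /kk/1 39): {"kcr":[[38,62,46],{"me":30,"ns":24,"re":92},[58,92,74,81]],"kk":[[20,25,55,39,21],39],"ql":{"b":{"k":72,"olo":75,"t":82},"ejh":{"a":82,"d":95,"xc":93,"z":69},"wdt":{"mgb":77,"p":82,"tyq":47}}}
After op 3 (replace /kcr/0/2 89): {"kcr":[[38,62,89],{"me":30,"ns":24,"re":92},[58,92,74,81]],"kk":[[20,25,55,39,21],39],"ql":{"b":{"k":72,"olo":75,"t":82},"ejh":{"a":82,"d":95,"xc":93,"z":69},"wdt":{"mgb":77,"p":82,"tyq":47}}}
After op 4 (replace /kcr/1/me 80): {"kcr":[[38,62,89],{"me":80,"ns":24,"re":92},[58,92,74,81]],"kk":[[20,25,55,39,21],39],"ql":{"b":{"k":72,"olo":75,"t":82},"ejh":{"a":82,"d":95,"xc":93,"z":69},"wdt":{"mgb":77,"p":82,"tyq":47}}}
After op 5 (remove /kk/0/0): {"kcr":[[38,62,89],{"me":80,"ns":24,"re":92},[58,92,74,81]],"kk":[[25,55,39,21],39],"ql":{"b":{"k":72,"olo":75,"t":82},"ejh":{"a":82,"d":95,"xc":93,"z":69},"wdt":{"mgb":77,"p":82,"tyq":47}}}
After op 6 (add /uc 77): {"kcr":[[38,62,89],{"me":80,"ns":24,"re":92},[58,92,74,81]],"kk":[[25,55,39,21],39],"ql":{"b":{"k":72,"olo":75,"t":82},"ejh":{"a":82,"d":95,"xc":93,"z":69},"wdt":{"mgb":77,"p":82,"tyq":47}},"uc":77}
After op 7 (replace /kcr/1/me 75): {"kcr":[[38,62,89],{"me":75,"ns":24,"re":92},[58,92,74,81]],"kk":[[25,55,39,21],39],"ql":{"b":{"k":72,"olo":75,"t":82},"ejh":{"a":82,"d":95,"xc":93,"z":69},"wdt":{"mgb":77,"p":82,"tyq":47}},"uc":77}
After op 8 (replace /kcr/2/2 27): {"kcr":[[38,62,89],{"me":75,"ns":24,"re":92},[58,92,27,81]],"kk":[[25,55,39,21],39],"ql":{"b":{"k":72,"olo":75,"t":82},"ejh":{"a":82,"d":95,"xc":93,"z":69},"wdt":{"mgb":77,"p":82,"tyq":47}},"uc":77}
After op 9 (replace /kcr/0/2 62): {"kcr":[[38,62,62],{"me":75,"ns":24,"re":92},[58,92,27,81]],"kk":[[25,55,39,21],39],"ql":{"b":{"k":72,"olo":75,"t":82},"ejh":{"a":82,"d":95,"xc":93,"z":69},"wdt":{"mgb":77,"p":82,"tyq":47}},"uc":77}
After op 10 (add /frn 35): {"frn":35,"kcr":[[38,62,62],{"me":75,"ns":24,"re":92},[58,92,27,81]],"kk":[[25,55,39,21],39],"ql":{"b":{"k":72,"olo":75,"t":82},"ejh":{"a":82,"d":95,"xc":93,"z":69},"wdt":{"mgb":77,"p":82,"tyq":47}},"uc":77}
After op 11 (add /kcr/1/re 14): {"frn":35,"kcr":[[38,62,62],{"me":75,"ns":24,"re":14},[58,92,27,81]],"kk":[[25,55,39,21],39],"ql":{"b":{"k":72,"olo":75,"t":82},"ejh":{"a":82,"d":95,"xc":93,"z":69},"wdt":{"mgb":77,"p":82,"tyq":47}},"uc":77}
After op 12 (replace /ql/b/t 87): {"frn":35,"kcr":[[38,62,62],{"me":75,"ns":24,"re":14},[58,92,27,81]],"kk":[[25,55,39,21],39],"ql":{"b":{"k":72,"olo":75,"t":87},"ejh":{"a":82,"d":95,"xc":93,"z":69},"wdt":{"mgb":77,"p":82,"tyq":47}},"uc":77}
After op 13 (add /kcr/0 69): {"frn":35,"kcr":[69,[38,62,62],{"me":75,"ns":24,"re":14},[58,92,27,81]],"kk":[[25,55,39,21],39],"ql":{"b":{"k":72,"olo":75,"t":87},"ejh":{"a":82,"d":95,"xc":93,"z":69},"wdt":{"mgb":77,"p":82,"tyq":47}},"uc":77}

Answer: {"frn":35,"kcr":[69,[38,62,62],{"me":75,"ns":24,"re":14},[58,92,27,81]],"kk":[[25,55,39,21],39],"ql":{"b":{"k":72,"olo":75,"t":87},"ejh":{"a":82,"d":95,"xc":93,"z":69},"wdt":{"mgb":77,"p":82,"tyq":47}},"uc":77}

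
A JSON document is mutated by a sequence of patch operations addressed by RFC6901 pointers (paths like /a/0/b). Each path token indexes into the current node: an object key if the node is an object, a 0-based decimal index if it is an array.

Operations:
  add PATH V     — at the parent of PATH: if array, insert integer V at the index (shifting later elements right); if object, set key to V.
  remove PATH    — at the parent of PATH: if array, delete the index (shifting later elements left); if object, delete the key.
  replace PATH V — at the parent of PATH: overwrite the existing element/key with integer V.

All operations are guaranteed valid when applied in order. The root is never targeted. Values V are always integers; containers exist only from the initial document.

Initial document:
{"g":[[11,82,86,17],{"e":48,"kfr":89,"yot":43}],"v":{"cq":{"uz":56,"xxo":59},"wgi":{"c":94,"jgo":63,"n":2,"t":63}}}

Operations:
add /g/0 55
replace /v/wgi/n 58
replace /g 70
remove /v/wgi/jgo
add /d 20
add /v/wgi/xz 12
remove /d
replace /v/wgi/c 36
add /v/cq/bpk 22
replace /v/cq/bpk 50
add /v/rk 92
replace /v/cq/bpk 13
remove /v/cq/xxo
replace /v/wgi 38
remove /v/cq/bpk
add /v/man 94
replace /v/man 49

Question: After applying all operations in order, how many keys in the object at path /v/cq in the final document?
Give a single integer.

After op 1 (add /g/0 55): {"g":[55,[11,82,86,17],{"e":48,"kfr":89,"yot":43}],"v":{"cq":{"uz":56,"xxo":59},"wgi":{"c":94,"jgo":63,"n":2,"t":63}}}
After op 2 (replace /v/wgi/n 58): {"g":[55,[11,82,86,17],{"e":48,"kfr":89,"yot":43}],"v":{"cq":{"uz":56,"xxo":59},"wgi":{"c":94,"jgo":63,"n":58,"t":63}}}
After op 3 (replace /g 70): {"g":70,"v":{"cq":{"uz":56,"xxo":59},"wgi":{"c":94,"jgo":63,"n":58,"t":63}}}
After op 4 (remove /v/wgi/jgo): {"g":70,"v":{"cq":{"uz":56,"xxo":59},"wgi":{"c":94,"n":58,"t":63}}}
After op 5 (add /d 20): {"d":20,"g":70,"v":{"cq":{"uz":56,"xxo":59},"wgi":{"c":94,"n":58,"t":63}}}
After op 6 (add /v/wgi/xz 12): {"d":20,"g":70,"v":{"cq":{"uz":56,"xxo":59},"wgi":{"c":94,"n":58,"t":63,"xz":12}}}
After op 7 (remove /d): {"g":70,"v":{"cq":{"uz":56,"xxo":59},"wgi":{"c":94,"n":58,"t":63,"xz":12}}}
After op 8 (replace /v/wgi/c 36): {"g":70,"v":{"cq":{"uz":56,"xxo":59},"wgi":{"c":36,"n":58,"t":63,"xz":12}}}
After op 9 (add /v/cq/bpk 22): {"g":70,"v":{"cq":{"bpk":22,"uz":56,"xxo":59},"wgi":{"c":36,"n":58,"t":63,"xz":12}}}
After op 10 (replace /v/cq/bpk 50): {"g":70,"v":{"cq":{"bpk":50,"uz":56,"xxo":59},"wgi":{"c":36,"n":58,"t":63,"xz":12}}}
After op 11 (add /v/rk 92): {"g":70,"v":{"cq":{"bpk":50,"uz":56,"xxo":59},"rk":92,"wgi":{"c":36,"n":58,"t":63,"xz":12}}}
After op 12 (replace /v/cq/bpk 13): {"g":70,"v":{"cq":{"bpk":13,"uz":56,"xxo":59},"rk":92,"wgi":{"c":36,"n":58,"t":63,"xz":12}}}
After op 13 (remove /v/cq/xxo): {"g":70,"v":{"cq":{"bpk":13,"uz":56},"rk":92,"wgi":{"c":36,"n":58,"t":63,"xz":12}}}
After op 14 (replace /v/wgi 38): {"g":70,"v":{"cq":{"bpk":13,"uz":56},"rk":92,"wgi":38}}
After op 15 (remove /v/cq/bpk): {"g":70,"v":{"cq":{"uz":56},"rk":92,"wgi":38}}
After op 16 (add /v/man 94): {"g":70,"v":{"cq":{"uz":56},"man":94,"rk":92,"wgi":38}}
After op 17 (replace /v/man 49): {"g":70,"v":{"cq":{"uz":56},"man":49,"rk":92,"wgi":38}}
Size at path /v/cq: 1

Answer: 1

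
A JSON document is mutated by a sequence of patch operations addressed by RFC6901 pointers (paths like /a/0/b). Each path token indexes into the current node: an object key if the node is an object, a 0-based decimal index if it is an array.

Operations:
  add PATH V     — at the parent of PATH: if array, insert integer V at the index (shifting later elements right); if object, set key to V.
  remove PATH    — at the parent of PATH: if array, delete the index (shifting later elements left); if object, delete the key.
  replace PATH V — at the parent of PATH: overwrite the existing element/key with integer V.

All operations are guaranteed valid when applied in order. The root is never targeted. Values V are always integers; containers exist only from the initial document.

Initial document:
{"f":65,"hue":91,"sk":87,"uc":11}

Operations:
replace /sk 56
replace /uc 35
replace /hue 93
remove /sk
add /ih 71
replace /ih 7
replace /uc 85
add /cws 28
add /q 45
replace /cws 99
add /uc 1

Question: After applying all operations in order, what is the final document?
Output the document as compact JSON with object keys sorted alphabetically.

Answer: {"cws":99,"f":65,"hue":93,"ih":7,"q":45,"uc":1}

Derivation:
After op 1 (replace /sk 56): {"f":65,"hue":91,"sk":56,"uc":11}
After op 2 (replace /uc 35): {"f":65,"hue":91,"sk":56,"uc":35}
After op 3 (replace /hue 93): {"f":65,"hue":93,"sk":56,"uc":35}
After op 4 (remove /sk): {"f":65,"hue":93,"uc":35}
After op 5 (add /ih 71): {"f":65,"hue":93,"ih":71,"uc":35}
After op 6 (replace /ih 7): {"f":65,"hue":93,"ih":7,"uc":35}
After op 7 (replace /uc 85): {"f":65,"hue":93,"ih":7,"uc":85}
After op 8 (add /cws 28): {"cws":28,"f":65,"hue":93,"ih":7,"uc":85}
After op 9 (add /q 45): {"cws":28,"f":65,"hue":93,"ih":7,"q":45,"uc":85}
After op 10 (replace /cws 99): {"cws":99,"f":65,"hue":93,"ih":7,"q":45,"uc":85}
After op 11 (add /uc 1): {"cws":99,"f":65,"hue":93,"ih":7,"q":45,"uc":1}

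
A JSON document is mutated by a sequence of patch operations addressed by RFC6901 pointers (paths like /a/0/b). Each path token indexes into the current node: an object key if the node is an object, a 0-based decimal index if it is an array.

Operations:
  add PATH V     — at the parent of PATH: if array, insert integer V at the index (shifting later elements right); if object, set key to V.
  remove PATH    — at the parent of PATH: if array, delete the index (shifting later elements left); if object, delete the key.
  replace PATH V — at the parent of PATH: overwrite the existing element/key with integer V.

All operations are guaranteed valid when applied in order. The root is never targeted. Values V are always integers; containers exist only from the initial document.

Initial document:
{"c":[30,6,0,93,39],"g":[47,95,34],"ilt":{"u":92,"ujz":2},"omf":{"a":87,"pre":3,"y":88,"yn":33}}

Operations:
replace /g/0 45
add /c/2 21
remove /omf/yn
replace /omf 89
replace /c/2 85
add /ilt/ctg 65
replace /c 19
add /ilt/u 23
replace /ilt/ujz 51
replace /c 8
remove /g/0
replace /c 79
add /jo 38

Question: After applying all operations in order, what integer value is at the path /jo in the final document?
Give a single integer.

Answer: 38

Derivation:
After op 1 (replace /g/0 45): {"c":[30,6,0,93,39],"g":[45,95,34],"ilt":{"u":92,"ujz":2},"omf":{"a":87,"pre":3,"y":88,"yn":33}}
After op 2 (add /c/2 21): {"c":[30,6,21,0,93,39],"g":[45,95,34],"ilt":{"u":92,"ujz":2},"omf":{"a":87,"pre":3,"y":88,"yn":33}}
After op 3 (remove /omf/yn): {"c":[30,6,21,0,93,39],"g":[45,95,34],"ilt":{"u":92,"ujz":2},"omf":{"a":87,"pre":3,"y":88}}
After op 4 (replace /omf 89): {"c":[30,6,21,0,93,39],"g":[45,95,34],"ilt":{"u":92,"ujz":2},"omf":89}
After op 5 (replace /c/2 85): {"c":[30,6,85,0,93,39],"g":[45,95,34],"ilt":{"u":92,"ujz":2},"omf":89}
After op 6 (add /ilt/ctg 65): {"c":[30,6,85,0,93,39],"g":[45,95,34],"ilt":{"ctg":65,"u":92,"ujz":2},"omf":89}
After op 7 (replace /c 19): {"c":19,"g":[45,95,34],"ilt":{"ctg":65,"u":92,"ujz":2},"omf":89}
After op 8 (add /ilt/u 23): {"c":19,"g":[45,95,34],"ilt":{"ctg":65,"u":23,"ujz":2},"omf":89}
After op 9 (replace /ilt/ujz 51): {"c":19,"g":[45,95,34],"ilt":{"ctg":65,"u":23,"ujz":51},"omf":89}
After op 10 (replace /c 8): {"c":8,"g":[45,95,34],"ilt":{"ctg":65,"u":23,"ujz":51},"omf":89}
After op 11 (remove /g/0): {"c":8,"g":[95,34],"ilt":{"ctg":65,"u":23,"ujz":51},"omf":89}
After op 12 (replace /c 79): {"c":79,"g":[95,34],"ilt":{"ctg":65,"u":23,"ujz":51},"omf":89}
After op 13 (add /jo 38): {"c":79,"g":[95,34],"ilt":{"ctg":65,"u":23,"ujz":51},"jo":38,"omf":89}
Value at /jo: 38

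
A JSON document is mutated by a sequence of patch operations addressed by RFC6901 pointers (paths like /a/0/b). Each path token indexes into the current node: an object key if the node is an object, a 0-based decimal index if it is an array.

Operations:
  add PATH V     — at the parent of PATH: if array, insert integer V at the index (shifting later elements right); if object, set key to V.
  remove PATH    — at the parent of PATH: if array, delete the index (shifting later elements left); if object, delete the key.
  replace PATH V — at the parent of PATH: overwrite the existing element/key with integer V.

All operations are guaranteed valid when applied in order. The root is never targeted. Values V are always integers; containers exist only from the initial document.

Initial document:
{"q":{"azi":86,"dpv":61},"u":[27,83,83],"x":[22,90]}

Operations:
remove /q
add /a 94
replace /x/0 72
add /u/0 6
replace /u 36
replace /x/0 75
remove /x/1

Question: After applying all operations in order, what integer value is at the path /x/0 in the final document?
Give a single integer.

Answer: 75

Derivation:
After op 1 (remove /q): {"u":[27,83,83],"x":[22,90]}
After op 2 (add /a 94): {"a":94,"u":[27,83,83],"x":[22,90]}
After op 3 (replace /x/0 72): {"a":94,"u":[27,83,83],"x":[72,90]}
After op 4 (add /u/0 6): {"a":94,"u":[6,27,83,83],"x":[72,90]}
After op 5 (replace /u 36): {"a":94,"u":36,"x":[72,90]}
After op 6 (replace /x/0 75): {"a":94,"u":36,"x":[75,90]}
After op 7 (remove /x/1): {"a":94,"u":36,"x":[75]}
Value at /x/0: 75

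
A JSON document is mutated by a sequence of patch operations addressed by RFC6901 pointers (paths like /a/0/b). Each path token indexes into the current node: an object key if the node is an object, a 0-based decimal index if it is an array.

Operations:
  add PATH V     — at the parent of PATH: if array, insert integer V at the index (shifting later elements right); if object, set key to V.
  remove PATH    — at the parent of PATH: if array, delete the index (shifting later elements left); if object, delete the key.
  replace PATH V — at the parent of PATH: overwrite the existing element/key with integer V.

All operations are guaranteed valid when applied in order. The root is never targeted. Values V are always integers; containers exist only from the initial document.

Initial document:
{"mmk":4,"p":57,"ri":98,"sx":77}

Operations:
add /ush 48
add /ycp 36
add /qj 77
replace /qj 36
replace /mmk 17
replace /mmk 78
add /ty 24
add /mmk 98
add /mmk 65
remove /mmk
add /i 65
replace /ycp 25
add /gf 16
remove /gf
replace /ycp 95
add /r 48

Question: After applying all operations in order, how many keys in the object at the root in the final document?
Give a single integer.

Answer: 9

Derivation:
After op 1 (add /ush 48): {"mmk":4,"p":57,"ri":98,"sx":77,"ush":48}
After op 2 (add /ycp 36): {"mmk":4,"p":57,"ri":98,"sx":77,"ush":48,"ycp":36}
After op 3 (add /qj 77): {"mmk":4,"p":57,"qj":77,"ri":98,"sx":77,"ush":48,"ycp":36}
After op 4 (replace /qj 36): {"mmk":4,"p":57,"qj":36,"ri":98,"sx":77,"ush":48,"ycp":36}
After op 5 (replace /mmk 17): {"mmk":17,"p":57,"qj":36,"ri":98,"sx":77,"ush":48,"ycp":36}
After op 6 (replace /mmk 78): {"mmk":78,"p":57,"qj":36,"ri":98,"sx":77,"ush":48,"ycp":36}
After op 7 (add /ty 24): {"mmk":78,"p":57,"qj":36,"ri":98,"sx":77,"ty":24,"ush":48,"ycp":36}
After op 8 (add /mmk 98): {"mmk":98,"p":57,"qj":36,"ri":98,"sx":77,"ty":24,"ush":48,"ycp":36}
After op 9 (add /mmk 65): {"mmk":65,"p":57,"qj":36,"ri":98,"sx":77,"ty":24,"ush":48,"ycp":36}
After op 10 (remove /mmk): {"p":57,"qj":36,"ri":98,"sx":77,"ty":24,"ush":48,"ycp":36}
After op 11 (add /i 65): {"i":65,"p":57,"qj":36,"ri":98,"sx":77,"ty":24,"ush":48,"ycp":36}
After op 12 (replace /ycp 25): {"i":65,"p":57,"qj":36,"ri":98,"sx":77,"ty":24,"ush":48,"ycp":25}
After op 13 (add /gf 16): {"gf":16,"i":65,"p":57,"qj":36,"ri":98,"sx":77,"ty":24,"ush":48,"ycp":25}
After op 14 (remove /gf): {"i":65,"p":57,"qj":36,"ri":98,"sx":77,"ty":24,"ush":48,"ycp":25}
After op 15 (replace /ycp 95): {"i":65,"p":57,"qj":36,"ri":98,"sx":77,"ty":24,"ush":48,"ycp":95}
After op 16 (add /r 48): {"i":65,"p":57,"qj":36,"r":48,"ri":98,"sx":77,"ty":24,"ush":48,"ycp":95}
Size at the root: 9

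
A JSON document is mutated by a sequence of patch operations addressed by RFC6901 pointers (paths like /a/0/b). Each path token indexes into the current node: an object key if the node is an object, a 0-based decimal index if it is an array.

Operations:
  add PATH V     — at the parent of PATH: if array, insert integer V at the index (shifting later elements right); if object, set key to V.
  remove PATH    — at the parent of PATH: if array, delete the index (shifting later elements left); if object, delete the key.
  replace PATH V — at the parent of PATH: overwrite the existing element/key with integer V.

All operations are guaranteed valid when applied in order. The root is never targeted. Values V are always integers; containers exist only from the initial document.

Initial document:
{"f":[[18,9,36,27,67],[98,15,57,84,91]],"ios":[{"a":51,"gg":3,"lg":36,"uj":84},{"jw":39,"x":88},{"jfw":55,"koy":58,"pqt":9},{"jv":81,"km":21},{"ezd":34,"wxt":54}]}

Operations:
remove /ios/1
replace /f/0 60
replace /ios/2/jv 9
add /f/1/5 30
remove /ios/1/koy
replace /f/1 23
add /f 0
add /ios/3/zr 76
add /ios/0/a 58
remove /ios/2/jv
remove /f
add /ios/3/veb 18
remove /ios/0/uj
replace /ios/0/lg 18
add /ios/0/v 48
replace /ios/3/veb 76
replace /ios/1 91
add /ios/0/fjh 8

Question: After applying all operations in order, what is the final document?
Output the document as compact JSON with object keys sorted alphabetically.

Answer: {"ios":[{"a":58,"fjh":8,"gg":3,"lg":18,"v":48},91,{"km":21},{"ezd":34,"veb":76,"wxt":54,"zr":76}]}

Derivation:
After op 1 (remove /ios/1): {"f":[[18,9,36,27,67],[98,15,57,84,91]],"ios":[{"a":51,"gg":3,"lg":36,"uj":84},{"jfw":55,"koy":58,"pqt":9},{"jv":81,"km":21},{"ezd":34,"wxt":54}]}
After op 2 (replace /f/0 60): {"f":[60,[98,15,57,84,91]],"ios":[{"a":51,"gg":3,"lg":36,"uj":84},{"jfw":55,"koy":58,"pqt":9},{"jv":81,"km":21},{"ezd":34,"wxt":54}]}
After op 3 (replace /ios/2/jv 9): {"f":[60,[98,15,57,84,91]],"ios":[{"a":51,"gg":3,"lg":36,"uj":84},{"jfw":55,"koy":58,"pqt":9},{"jv":9,"km":21},{"ezd":34,"wxt":54}]}
After op 4 (add /f/1/5 30): {"f":[60,[98,15,57,84,91,30]],"ios":[{"a":51,"gg":3,"lg":36,"uj":84},{"jfw":55,"koy":58,"pqt":9},{"jv":9,"km":21},{"ezd":34,"wxt":54}]}
After op 5 (remove /ios/1/koy): {"f":[60,[98,15,57,84,91,30]],"ios":[{"a":51,"gg":3,"lg":36,"uj":84},{"jfw":55,"pqt":9},{"jv":9,"km":21},{"ezd":34,"wxt":54}]}
After op 6 (replace /f/1 23): {"f":[60,23],"ios":[{"a":51,"gg":3,"lg":36,"uj":84},{"jfw":55,"pqt":9},{"jv":9,"km":21},{"ezd":34,"wxt":54}]}
After op 7 (add /f 0): {"f":0,"ios":[{"a":51,"gg":3,"lg":36,"uj":84},{"jfw":55,"pqt":9},{"jv":9,"km":21},{"ezd":34,"wxt":54}]}
After op 8 (add /ios/3/zr 76): {"f":0,"ios":[{"a":51,"gg":3,"lg":36,"uj":84},{"jfw":55,"pqt":9},{"jv":9,"km":21},{"ezd":34,"wxt":54,"zr":76}]}
After op 9 (add /ios/0/a 58): {"f":0,"ios":[{"a":58,"gg":3,"lg":36,"uj":84},{"jfw":55,"pqt":9},{"jv":9,"km":21},{"ezd":34,"wxt":54,"zr":76}]}
After op 10 (remove /ios/2/jv): {"f":0,"ios":[{"a":58,"gg":3,"lg":36,"uj":84},{"jfw":55,"pqt":9},{"km":21},{"ezd":34,"wxt":54,"zr":76}]}
After op 11 (remove /f): {"ios":[{"a":58,"gg":3,"lg":36,"uj":84},{"jfw":55,"pqt":9},{"km":21},{"ezd":34,"wxt":54,"zr":76}]}
After op 12 (add /ios/3/veb 18): {"ios":[{"a":58,"gg":3,"lg":36,"uj":84},{"jfw":55,"pqt":9},{"km":21},{"ezd":34,"veb":18,"wxt":54,"zr":76}]}
After op 13 (remove /ios/0/uj): {"ios":[{"a":58,"gg":3,"lg":36},{"jfw":55,"pqt":9},{"km":21},{"ezd":34,"veb":18,"wxt":54,"zr":76}]}
After op 14 (replace /ios/0/lg 18): {"ios":[{"a":58,"gg":3,"lg":18},{"jfw":55,"pqt":9},{"km":21},{"ezd":34,"veb":18,"wxt":54,"zr":76}]}
After op 15 (add /ios/0/v 48): {"ios":[{"a":58,"gg":3,"lg":18,"v":48},{"jfw":55,"pqt":9},{"km":21},{"ezd":34,"veb":18,"wxt":54,"zr":76}]}
After op 16 (replace /ios/3/veb 76): {"ios":[{"a":58,"gg":3,"lg":18,"v":48},{"jfw":55,"pqt":9},{"km":21},{"ezd":34,"veb":76,"wxt":54,"zr":76}]}
After op 17 (replace /ios/1 91): {"ios":[{"a":58,"gg":3,"lg":18,"v":48},91,{"km":21},{"ezd":34,"veb":76,"wxt":54,"zr":76}]}
After op 18 (add /ios/0/fjh 8): {"ios":[{"a":58,"fjh":8,"gg":3,"lg":18,"v":48},91,{"km":21},{"ezd":34,"veb":76,"wxt":54,"zr":76}]}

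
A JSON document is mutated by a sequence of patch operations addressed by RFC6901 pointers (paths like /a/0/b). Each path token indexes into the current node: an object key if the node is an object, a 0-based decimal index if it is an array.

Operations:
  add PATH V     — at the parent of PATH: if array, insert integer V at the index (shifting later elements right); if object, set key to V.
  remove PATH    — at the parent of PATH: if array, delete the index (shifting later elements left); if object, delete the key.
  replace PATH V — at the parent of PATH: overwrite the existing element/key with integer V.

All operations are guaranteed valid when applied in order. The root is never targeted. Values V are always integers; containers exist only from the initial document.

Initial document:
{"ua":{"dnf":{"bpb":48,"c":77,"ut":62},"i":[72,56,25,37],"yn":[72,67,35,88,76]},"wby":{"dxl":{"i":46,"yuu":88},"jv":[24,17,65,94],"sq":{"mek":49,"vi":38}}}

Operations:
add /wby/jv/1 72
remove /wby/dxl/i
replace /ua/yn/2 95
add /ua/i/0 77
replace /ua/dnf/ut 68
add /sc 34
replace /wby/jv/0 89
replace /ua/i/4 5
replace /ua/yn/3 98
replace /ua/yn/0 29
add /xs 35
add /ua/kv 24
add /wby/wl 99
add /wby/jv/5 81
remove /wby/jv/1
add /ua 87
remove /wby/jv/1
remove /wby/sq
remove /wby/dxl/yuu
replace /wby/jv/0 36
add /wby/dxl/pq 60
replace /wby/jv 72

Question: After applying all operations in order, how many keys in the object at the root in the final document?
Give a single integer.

Answer: 4

Derivation:
After op 1 (add /wby/jv/1 72): {"ua":{"dnf":{"bpb":48,"c":77,"ut":62},"i":[72,56,25,37],"yn":[72,67,35,88,76]},"wby":{"dxl":{"i":46,"yuu":88},"jv":[24,72,17,65,94],"sq":{"mek":49,"vi":38}}}
After op 2 (remove /wby/dxl/i): {"ua":{"dnf":{"bpb":48,"c":77,"ut":62},"i":[72,56,25,37],"yn":[72,67,35,88,76]},"wby":{"dxl":{"yuu":88},"jv":[24,72,17,65,94],"sq":{"mek":49,"vi":38}}}
After op 3 (replace /ua/yn/2 95): {"ua":{"dnf":{"bpb":48,"c":77,"ut":62},"i":[72,56,25,37],"yn":[72,67,95,88,76]},"wby":{"dxl":{"yuu":88},"jv":[24,72,17,65,94],"sq":{"mek":49,"vi":38}}}
After op 4 (add /ua/i/0 77): {"ua":{"dnf":{"bpb":48,"c":77,"ut":62},"i":[77,72,56,25,37],"yn":[72,67,95,88,76]},"wby":{"dxl":{"yuu":88},"jv":[24,72,17,65,94],"sq":{"mek":49,"vi":38}}}
After op 5 (replace /ua/dnf/ut 68): {"ua":{"dnf":{"bpb":48,"c":77,"ut":68},"i":[77,72,56,25,37],"yn":[72,67,95,88,76]},"wby":{"dxl":{"yuu":88},"jv":[24,72,17,65,94],"sq":{"mek":49,"vi":38}}}
After op 6 (add /sc 34): {"sc":34,"ua":{"dnf":{"bpb":48,"c":77,"ut":68},"i":[77,72,56,25,37],"yn":[72,67,95,88,76]},"wby":{"dxl":{"yuu":88},"jv":[24,72,17,65,94],"sq":{"mek":49,"vi":38}}}
After op 7 (replace /wby/jv/0 89): {"sc":34,"ua":{"dnf":{"bpb":48,"c":77,"ut":68},"i":[77,72,56,25,37],"yn":[72,67,95,88,76]},"wby":{"dxl":{"yuu":88},"jv":[89,72,17,65,94],"sq":{"mek":49,"vi":38}}}
After op 8 (replace /ua/i/4 5): {"sc":34,"ua":{"dnf":{"bpb":48,"c":77,"ut":68},"i":[77,72,56,25,5],"yn":[72,67,95,88,76]},"wby":{"dxl":{"yuu":88},"jv":[89,72,17,65,94],"sq":{"mek":49,"vi":38}}}
After op 9 (replace /ua/yn/3 98): {"sc":34,"ua":{"dnf":{"bpb":48,"c":77,"ut":68},"i":[77,72,56,25,5],"yn":[72,67,95,98,76]},"wby":{"dxl":{"yuu":88},"jv":[89,72,17,65,94],"sq":{"mek":49,"vi":38}}}
After op 10 (replace /ua/yn/0 29): {"sc":34,"ua":{"dnf":{"bpb":48,"c":77,"ut":68},"i":[77,72,56,25,5],"yn":[29,67,95,98,76]},"wby":{"dxl":{"yuu":88},"jv":[89,72,17,65,94],"sq":{"mek":49,"vi":38}}}
After op 11 (add /xs 35): {"sc":34,"ua":{"dnf":{"bpb":48,"c":77,"ut":68},"i":[77,72,56,25,5],"yn":[29,67,95,98,76]},"wby":{"dxl":{"yuu":88},"jv":[89,72,17,65,94],"sq":{"mek":49,"vi":38}},"xs":35}
After op 12 (add /ua/kv 24): {"sc":34,"ua":{"dnf":{"bpb":48,"c":77,"ut":68},"i":[77,72,56,25,5],"kv":24,"yn":[29,67,95,98,76]},"wby":{"dxl":{"yuu":88},"jv":[89,72,17,65,94],"sq":{"mek":49,"vi":38}},"xs":35}
After op 13 (add /wby/wl 99): {"sc":34,"ua":{"dnf":{"bpb":48,"c":77,"ut":68},"i":[77,72,56,25,5],"kv":24,"yn":[29,67,95,98,76]},"wby":{"dxl":{"yuu":88},"jv":[89,72,17,65,94],"sq":{"mek":49,"vi":38},"wl":99},"xs":35}
After op 14 (add /wby/jv/5 81): {"sc":34,"ua":{"dnf":{"bpb":48,"c":77,"ut":68},"i":[77,72,56,25,5],"kv":24,"yn":[29,67,95,98,76]},"wby":{"dxl":{"yuu":88},"jv":[89,72,17,65,94,81],"sq":{"mek":49,"vi":38},"wl":99},"xs":35}
After op 15 (remove /wby/jv/1): {"sc":34,"ua":{"dnf":{"bpb":48,"c":77,"ut":68},"i":[77,72,56,25,5],"kv":24,"yn":[29,67,95,98,76]},"wby":{"dxl":{"yuu":88},"jv":[89,17,65,94,81],"sq":{"mek":49,"vi":38},"wl":99},"xs":35}
After op 16 (add /ua 87): {"sc":34,"ua":87,"wby":{"dxl":{"yuu":88},"jv":[89,17,65,94,81],"sq":{"mek":49,"vi":38},"wl":99},"xs":35}
After op 17 (remove /wby/jv/1): {"sc":34,"ua":87,"wby":{"dxl":{"yuu":88},"jv":[89,65,94,81],"sq":{"mek":49,"vi":38},"wl":99},"xs":35}
After op 18 (remove /wby/sq): {"sc":34,"ua":87,"wby":{"dxl":{"yuu":88},"jv":[89,65,94,81],"wl":99},"xs":35}
After op 19 (remove /wby/dxl/yuu): {"sc":34,"ua":87,"wby":{"dxl":{},"jv":[89,65,94,81],"wl":99},"xs":35}
After op 20 (replace /wby/jv/0 36): {"sc":34,"ua":87,"wby":{"dxl":{},"jv":[36,65,94,81],"wl":99},"xs":35}
After op 21 (add /wby/dxl/pq 60): {"sc":34,"ua":87,"wby":{"dxl":{"pq":60},"jv":[36,65,94,81],"wl":99},"xs":35}
After op 22 (replace /wby/jv 72): {"sc":34,"ua":87,"wby":{"dxl":{"pq":60},"jv":72,"wl":99},"xs":35}
Size at the root: 4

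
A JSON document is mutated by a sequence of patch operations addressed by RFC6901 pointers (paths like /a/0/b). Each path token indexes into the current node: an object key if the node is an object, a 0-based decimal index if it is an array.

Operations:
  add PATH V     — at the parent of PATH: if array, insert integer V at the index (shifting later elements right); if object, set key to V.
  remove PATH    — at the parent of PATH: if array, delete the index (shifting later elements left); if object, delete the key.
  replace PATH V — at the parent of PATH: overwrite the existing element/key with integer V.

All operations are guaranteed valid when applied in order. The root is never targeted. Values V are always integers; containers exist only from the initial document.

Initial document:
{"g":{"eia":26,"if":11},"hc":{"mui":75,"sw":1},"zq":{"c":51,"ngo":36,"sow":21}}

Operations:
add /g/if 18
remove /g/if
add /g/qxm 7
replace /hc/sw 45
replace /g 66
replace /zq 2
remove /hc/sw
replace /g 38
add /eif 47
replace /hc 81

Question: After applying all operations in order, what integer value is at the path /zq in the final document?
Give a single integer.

After op 1 (add /g/if 18): {"g":{"eia":26,"if":18},"hc":{"mui":75,"sw":1},"zq":{"c":51,"ngo":36,"sow":21}}
After op 2 (remove /g/if): {"g":{"eia":26},"hc":{"mui":75,"sw":1},"zq":{"c":51,"ngo":36,"sow":21}}
After op 3 (add /g/qxm 7): {"g":{"eia":26,"qxm":7},"hc":{"mui":75,"sw":1},"zq":{"c":51,"ngo":36,"sow":21}}
After op 4 (replace /hc/sw 45): {"g":{"eia":26,"qxm":7},"hc":{"mui":75,"sw":45},"zq":{"c":51,"ngo":36,"sow":21}}
After op 5 (replace /g 66): {"g":66,"hc":{"mui":75,"sw":45},"zq":{"c":51,"ngo":36,"sow":21}}
After op 6 (replace /zq 2): {"g":66,"hc":{"mui":75,"sw":45},"zq":2}
After op 7 (remove /hc/sw): {"g":66,"hc":{"mui":75},"zq":2}
After op 8 (replace /g 38): {"g":38,"hc":{"mui":75},"zq":2}
After op 9 (add /eif 47): {"eif":47,"g":38,"hc":{"mui":75},"zq":2}
After op 10 (replace /hc 81): {"eif":47,"g":38,"hc":81,"zq":2}
Value at /zq: 2

Answer: 2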